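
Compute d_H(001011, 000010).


XOR: 001001
Count of 1s: 2

2


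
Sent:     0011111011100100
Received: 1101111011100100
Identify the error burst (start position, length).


XOR: 1110000000000000

Burst at position 0, length 3


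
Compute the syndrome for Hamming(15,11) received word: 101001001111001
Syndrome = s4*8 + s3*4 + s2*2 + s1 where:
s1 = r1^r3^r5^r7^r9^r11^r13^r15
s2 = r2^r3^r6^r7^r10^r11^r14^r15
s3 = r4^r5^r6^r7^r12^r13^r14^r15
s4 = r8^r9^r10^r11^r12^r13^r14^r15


s1=1, s2=1, s3=1, s4=1

Syndrome = 15 (error at position 15)


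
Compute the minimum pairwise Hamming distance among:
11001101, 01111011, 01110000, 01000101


Comparing all pairs, minimum distance: 2
Can detect 1 errors, correct 0 errors

2


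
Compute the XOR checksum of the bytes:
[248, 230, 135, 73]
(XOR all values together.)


XOR chain: 248 ^ 230 ^ 135 ^ 73 = 208

208


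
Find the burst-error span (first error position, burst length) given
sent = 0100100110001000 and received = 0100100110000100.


XOR: 0000000000001100

Burst at position 12, length 2


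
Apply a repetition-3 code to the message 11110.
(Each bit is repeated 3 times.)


Each bit -> 3 copies

111111111111000


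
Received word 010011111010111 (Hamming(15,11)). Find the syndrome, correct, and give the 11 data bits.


Syndrome = 0: no error detected

Data: 01111010111 (no errors)


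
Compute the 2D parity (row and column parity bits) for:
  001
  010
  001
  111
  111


Row parities: 11111
Column parities: 010

Row P: 11111, Col P: 010, Corner: 1


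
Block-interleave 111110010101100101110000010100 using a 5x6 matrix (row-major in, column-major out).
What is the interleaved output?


Matrix:
  111110
  010101
  100101
  110000
  010100
Read columns: 101101101110000111011000001100

101101101110000111011000001100


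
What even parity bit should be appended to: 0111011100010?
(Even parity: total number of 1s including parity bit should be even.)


Number of 1s in data: 7
Parity bit: 1

1


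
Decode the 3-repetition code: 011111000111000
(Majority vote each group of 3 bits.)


Groups: 011, 111, 000, 111, 000
Majority votes: 11010

11010


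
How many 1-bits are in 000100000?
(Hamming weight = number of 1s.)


Counting 1s in 000100000

1


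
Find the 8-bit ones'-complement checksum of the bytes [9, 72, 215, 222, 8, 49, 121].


Sum = 696 mod 256 = 184
Complement = 71

71


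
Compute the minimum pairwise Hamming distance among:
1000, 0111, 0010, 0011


Comparing all pairs, minimum distance: 1
Can detect 0 errors, correct 0 errors

1


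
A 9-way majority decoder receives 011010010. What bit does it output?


Ones: 4 out of 9
Threshold: 5

0 (4/9 voted 1)


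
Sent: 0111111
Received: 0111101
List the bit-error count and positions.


XOR: 0000010

1 error(s) at position(s): 5


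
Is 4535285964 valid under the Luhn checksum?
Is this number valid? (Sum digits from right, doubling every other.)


Luhn sum = 53
53 mod 10 = 3

Invalid (Luhn sum mod 10 = 3)


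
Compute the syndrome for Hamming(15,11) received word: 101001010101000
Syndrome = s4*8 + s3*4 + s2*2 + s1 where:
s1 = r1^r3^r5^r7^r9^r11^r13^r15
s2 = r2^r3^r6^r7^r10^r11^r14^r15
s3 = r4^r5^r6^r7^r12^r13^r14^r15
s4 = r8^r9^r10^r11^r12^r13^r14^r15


s1=0, s2=1, s3=0, s4=1

Syndrome = 10 (error at position 10)


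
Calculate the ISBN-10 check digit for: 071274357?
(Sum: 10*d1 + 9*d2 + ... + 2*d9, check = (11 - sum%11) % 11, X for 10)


Weighted sum: 188
188 mod 11 = 1

Check digit: X


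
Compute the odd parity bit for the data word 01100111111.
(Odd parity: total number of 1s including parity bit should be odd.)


Number of 1s in data: 8
Parity bit: 1

1


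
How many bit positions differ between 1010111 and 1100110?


XOR: 0110001
Count of 1s: 3

3


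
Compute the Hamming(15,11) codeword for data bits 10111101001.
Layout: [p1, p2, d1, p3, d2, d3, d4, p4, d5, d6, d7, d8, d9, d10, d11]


Parity bits: p1=0, p2=1, p3=0, p4=0

011001101101001


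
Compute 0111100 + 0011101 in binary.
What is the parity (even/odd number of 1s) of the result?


0111100 = 60
0011101 = 29
Sum = 89 = 1011001
1s count = 4

even parity (4 ones in 1011001)


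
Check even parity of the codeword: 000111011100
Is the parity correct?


Number of 1s: 6

Yes, parity is correct (6 ones)


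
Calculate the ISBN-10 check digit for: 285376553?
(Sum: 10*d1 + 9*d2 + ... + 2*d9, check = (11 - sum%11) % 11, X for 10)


Weighted sum: 266
266 mod 11 = 2

Check digit: 9


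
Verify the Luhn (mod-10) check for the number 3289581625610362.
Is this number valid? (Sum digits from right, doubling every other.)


Luhn sum = 62
62 mod 10 = 2

Invalid (Luhn sum mod 10 = 2)


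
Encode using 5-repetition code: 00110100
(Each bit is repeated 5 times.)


Each bit -> 5 copies

0000000000111111111100000111110000000000


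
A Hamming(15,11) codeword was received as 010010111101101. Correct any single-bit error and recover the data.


Syndrome = 5: error at position 5

Data: 00011101101 (corrected bit 5)


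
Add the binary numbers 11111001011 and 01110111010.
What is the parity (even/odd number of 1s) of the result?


11111001011 = 1995
01110111010 = 954
Sum = 2949 = 101110000101
1s count = 6

even parity (6 ones in 101110000101)


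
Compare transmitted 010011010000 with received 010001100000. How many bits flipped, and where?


XOR: 000010110000

3 error(s) at position(s): 4, 6, 7


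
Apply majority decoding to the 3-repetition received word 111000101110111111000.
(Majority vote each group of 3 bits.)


Groups: 111, 000, 101, 110, 111, 111, 000
Majority votes: 1011110

1011110


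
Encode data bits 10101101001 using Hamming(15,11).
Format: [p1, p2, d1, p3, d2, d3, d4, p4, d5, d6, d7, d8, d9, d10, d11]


Parity bits: p1=1, p2=0, p3=1, p4=0

101101001101001


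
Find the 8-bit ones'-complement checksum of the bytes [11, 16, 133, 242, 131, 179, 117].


Sum = 829 mod 256 = 61
Complement = 194

194


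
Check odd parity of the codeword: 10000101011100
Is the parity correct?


Number of 1s: 6

No, parity error (6 ones)


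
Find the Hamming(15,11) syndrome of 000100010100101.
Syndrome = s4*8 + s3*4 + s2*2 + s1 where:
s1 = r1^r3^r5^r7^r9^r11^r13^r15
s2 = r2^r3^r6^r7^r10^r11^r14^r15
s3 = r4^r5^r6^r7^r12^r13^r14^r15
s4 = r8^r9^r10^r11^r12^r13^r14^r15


s1=0, s2=0, s3=1, s4=0

Syndrome = 4 (error at position 4)


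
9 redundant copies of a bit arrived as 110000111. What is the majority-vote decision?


Ones: 5 out of 9
Threshold: 5

1 (5/9 voted 1)


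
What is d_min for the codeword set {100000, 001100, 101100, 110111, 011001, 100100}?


Comparing all pairs, minimum distance: 1
Can detect 0 errors, correct 0 errors

1


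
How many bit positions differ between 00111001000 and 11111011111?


XOR: 11000010111
Count of 1s: 6

6


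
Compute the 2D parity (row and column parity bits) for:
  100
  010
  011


Row parities: 110
Column parities: 101

Row P: 110, Col P: 101, Corner: 0


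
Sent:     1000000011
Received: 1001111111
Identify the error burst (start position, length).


XOR: 0001111100

Burst at position 3, length 5


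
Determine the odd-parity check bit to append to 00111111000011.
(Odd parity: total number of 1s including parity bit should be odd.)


Number of 1s in data: 8
Parity bit: 1

1


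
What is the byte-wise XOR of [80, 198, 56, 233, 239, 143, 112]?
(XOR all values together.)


XOR chain: 80 ^ 198 ^ 56 ^ 233 ^ 239 ^ 143 ^ 112 = 87

87


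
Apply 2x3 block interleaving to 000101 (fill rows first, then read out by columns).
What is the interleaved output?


Matrix:
  000
  101
Read columns: 010001

010001


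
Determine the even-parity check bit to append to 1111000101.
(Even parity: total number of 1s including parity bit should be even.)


Number of 1s in data: 6
Parity bit: 0

0


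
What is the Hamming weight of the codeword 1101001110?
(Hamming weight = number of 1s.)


Counting 1s in 1101001110

6


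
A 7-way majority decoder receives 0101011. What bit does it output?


Ones: 4 out of 7
Threshold: 4

1 (4/7 voted 1)


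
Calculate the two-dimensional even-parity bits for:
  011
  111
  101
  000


Row parities: 0100
Column parities: 001

Row P: 0100, Col P: 001, Corner: 1


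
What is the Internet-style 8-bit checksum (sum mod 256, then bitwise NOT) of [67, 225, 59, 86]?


Sum = 437 mod 256 = 181
Complement = 74

74


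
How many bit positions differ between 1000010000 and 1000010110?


XOR: 0000000110
Count of 1s: 2

2


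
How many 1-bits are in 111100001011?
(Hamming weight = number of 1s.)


Counting 1s in 111100001011

7


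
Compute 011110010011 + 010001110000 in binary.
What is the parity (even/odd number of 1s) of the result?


011110010011 = 1939
010001110000 = 1136
Sum = 3075 = 110000000011
1s count = 4

even parity (4 ones in 110000000011)


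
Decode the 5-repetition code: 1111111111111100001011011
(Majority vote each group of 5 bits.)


Groups: 11111, 11111, 11110, 00010, 11011
Majority votes: 11101

11101


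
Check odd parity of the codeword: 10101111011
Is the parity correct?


Number of 1s: 8

No, parity error (8 ones)


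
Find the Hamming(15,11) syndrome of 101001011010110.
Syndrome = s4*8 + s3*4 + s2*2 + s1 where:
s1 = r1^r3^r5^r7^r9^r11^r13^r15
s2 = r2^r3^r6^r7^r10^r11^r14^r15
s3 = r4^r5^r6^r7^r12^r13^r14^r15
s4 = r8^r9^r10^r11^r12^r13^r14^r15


s1=1, s2=0, s3=1, s4=1

Syndrome = 13 (error at position 13)


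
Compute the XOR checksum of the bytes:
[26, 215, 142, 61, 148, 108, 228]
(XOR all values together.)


XOR chain: 26 ^ 215 ^ 142 ^ 61 ^ 148 ^ 108 ^ 228 = 98

98


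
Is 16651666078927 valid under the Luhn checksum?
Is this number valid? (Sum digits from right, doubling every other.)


Luhn sum = 67
67 mod 10 = 7

Invalid (Luhn sum mod 10 = 7)


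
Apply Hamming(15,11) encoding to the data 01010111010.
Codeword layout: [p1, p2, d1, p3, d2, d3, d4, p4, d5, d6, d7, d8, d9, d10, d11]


Parity bits: p1=1, p2=0, p3=0, p4=0

100010100111010


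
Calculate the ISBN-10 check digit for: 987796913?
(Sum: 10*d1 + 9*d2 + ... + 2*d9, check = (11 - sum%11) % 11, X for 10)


Weighted sum: 396
396 mod 11 = 0

Check digit: 0


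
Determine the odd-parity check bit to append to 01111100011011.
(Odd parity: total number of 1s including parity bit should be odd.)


Number of 1s in data: 9
Parity bit: 0

0


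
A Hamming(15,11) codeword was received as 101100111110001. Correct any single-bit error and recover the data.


Syndrome = 14: error at position 14

Data: 10011110011 (corrected bit 14)


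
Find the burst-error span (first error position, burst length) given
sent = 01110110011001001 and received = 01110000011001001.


XOR: 00000110000000000

Burst at position 5, length 2


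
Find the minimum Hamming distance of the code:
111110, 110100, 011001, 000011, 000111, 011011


Comparing all pairs, minimum distance: 1
Can detect 0 errors, correct 0 errors

1


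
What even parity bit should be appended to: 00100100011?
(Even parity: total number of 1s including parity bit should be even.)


Number of 1s in data: 4
Parity bit: 0

0


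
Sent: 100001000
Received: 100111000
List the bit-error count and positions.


XOR: 000110000

2 error(s) at position(s): 3, 4


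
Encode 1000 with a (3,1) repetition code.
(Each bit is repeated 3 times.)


Each bit -> 3 copies

111000000000


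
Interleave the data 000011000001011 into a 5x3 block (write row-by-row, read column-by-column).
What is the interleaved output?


Matrix:
  000
  011
  000
  001
  011
Read columns: 000000100101011

000000100101011


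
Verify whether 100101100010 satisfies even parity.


Number of 1s: 5

No, parity error (5 ones)


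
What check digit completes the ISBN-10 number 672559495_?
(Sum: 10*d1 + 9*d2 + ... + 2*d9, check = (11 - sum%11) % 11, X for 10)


Weighted sum: 302
302 mod 11 = 5

Check digit: 6


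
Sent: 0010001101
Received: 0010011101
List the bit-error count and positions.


XOR: 0000010000

1 error(s) at position(s): 5


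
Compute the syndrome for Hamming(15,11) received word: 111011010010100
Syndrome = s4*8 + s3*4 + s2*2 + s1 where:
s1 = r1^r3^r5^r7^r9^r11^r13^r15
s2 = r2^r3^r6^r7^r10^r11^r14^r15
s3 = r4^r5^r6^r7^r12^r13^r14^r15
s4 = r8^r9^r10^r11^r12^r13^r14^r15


s1=1, s2=0, s3=1, s4=1

Syndrome = 13 (error at position 13)


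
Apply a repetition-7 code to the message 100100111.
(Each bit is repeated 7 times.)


Each bit -> 7 copies

111111100000000000000111111100000000000000111111111111111111111


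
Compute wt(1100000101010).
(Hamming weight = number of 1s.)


Counting 1s in 1100000101010

5


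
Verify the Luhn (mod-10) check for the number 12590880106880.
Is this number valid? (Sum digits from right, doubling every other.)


Luhn sum = 49
49 mod 10 = 9

Invalid (Luhn sum mod 10 = 9)


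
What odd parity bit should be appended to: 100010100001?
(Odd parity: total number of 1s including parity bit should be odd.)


Number of 1s in data: 4
Parity bit: 1

1


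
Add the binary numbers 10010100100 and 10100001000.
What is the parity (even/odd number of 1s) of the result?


10010100100 = 1188
10100001000 = 1288
Sum = 2476 = 100110101100
1s count = 6

even parity (6 ones in 100110101100)


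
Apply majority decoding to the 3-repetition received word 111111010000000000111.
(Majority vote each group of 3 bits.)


Groups: 111, 111, 010, 000, 000, 000, 111
Majority votes: 1100001

1100001


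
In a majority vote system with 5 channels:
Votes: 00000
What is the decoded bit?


Ones: 0 out of 5
Threshold: 3

0 (0/5 voted 1)


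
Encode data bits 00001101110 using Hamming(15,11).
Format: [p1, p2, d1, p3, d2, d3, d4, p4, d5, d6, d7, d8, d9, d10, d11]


Parity bits: p1=0, p2=0, p3=1, p4=1

000100011101110


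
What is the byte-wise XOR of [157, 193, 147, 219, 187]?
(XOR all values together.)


XOR chain: 157 ^ 193 ^ 147 ^ 219 ^ 187 = 175

175


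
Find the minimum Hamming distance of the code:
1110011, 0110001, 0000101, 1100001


Comparing all pairs, minimum distance: 2
Can detect 1 errors, correct 0 errors

2


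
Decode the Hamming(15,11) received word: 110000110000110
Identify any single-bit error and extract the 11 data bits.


Syndrome = 15: error at position 15

Data: 00010000111 (corrected bit 15)


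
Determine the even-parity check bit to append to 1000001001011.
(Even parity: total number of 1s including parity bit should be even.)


Number of 1s in data: 5
Parity bit: 1

1


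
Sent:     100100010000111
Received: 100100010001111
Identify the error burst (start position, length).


XOR: 000000000001000

Burst at position 11, length 1


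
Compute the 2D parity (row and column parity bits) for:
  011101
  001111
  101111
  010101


Row parities: 0011
Column parities: 101000

Row P: 0011, Col P: 101000, Corner: 0


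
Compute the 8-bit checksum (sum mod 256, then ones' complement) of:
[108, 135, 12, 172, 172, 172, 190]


Sum = 961 mod 256 = 193
Complement = 62

62


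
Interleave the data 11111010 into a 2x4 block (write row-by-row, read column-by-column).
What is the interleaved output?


Matrix:
  1111
  1010
Read columns: 11101110

11101110


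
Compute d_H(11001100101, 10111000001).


XOR: 01110100100
Count of 1s: 5

5


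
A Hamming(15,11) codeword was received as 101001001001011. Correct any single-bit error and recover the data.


Syndrome = 0: no error detected

Data: 10101001011 (no errors)


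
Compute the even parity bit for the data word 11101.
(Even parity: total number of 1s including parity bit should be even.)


Number of 1s in data: 4
Parity bit: 0

0


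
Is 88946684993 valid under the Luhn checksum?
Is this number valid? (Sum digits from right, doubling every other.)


Luhn sum = 78
78 mod 10 = 8

Invalid (Luhn sum mod 10 = 8)


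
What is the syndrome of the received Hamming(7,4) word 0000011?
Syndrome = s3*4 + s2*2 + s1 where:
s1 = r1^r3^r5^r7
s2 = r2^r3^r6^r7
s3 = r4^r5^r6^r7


s1=1, s2=0, s3=0

Syndrome = 1 (error at position 1)


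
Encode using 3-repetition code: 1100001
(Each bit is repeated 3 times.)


Each bit -> 3 copies

111111000000000000111


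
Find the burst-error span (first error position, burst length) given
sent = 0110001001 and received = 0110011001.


XOR: 0000010000

Burst at position 5, length 1


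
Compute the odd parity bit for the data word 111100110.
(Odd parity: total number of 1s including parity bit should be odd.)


Number of 1s in data: 6
Parity bit: 1

1


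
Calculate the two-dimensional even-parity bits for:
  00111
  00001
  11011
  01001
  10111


Row parities: 11000
Column parities: 00011

Row P: 11000, Col P: 00011, Corner: 0


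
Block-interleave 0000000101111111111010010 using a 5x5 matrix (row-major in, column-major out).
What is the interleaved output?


Matrix:
  00000
  00101
  11111
  11110
  10010
Read columns: 0011100110011100011101100

0011100110011100011101100


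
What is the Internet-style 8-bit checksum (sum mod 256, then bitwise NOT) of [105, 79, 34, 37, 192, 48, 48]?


Sum = 543 mod 256 = 31
Complement = 224

224


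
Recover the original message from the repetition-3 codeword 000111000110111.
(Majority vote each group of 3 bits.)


Groups: 000, 111, 000, 110, 111
Majority votes: 01011

01011


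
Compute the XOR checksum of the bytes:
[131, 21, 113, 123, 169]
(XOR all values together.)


XOR chain: 131 ^ 21 ^ 113 ^ 123 ^ 169 = 53

53


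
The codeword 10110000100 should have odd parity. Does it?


Number of 1s: 4

No, parity error (4 ones)


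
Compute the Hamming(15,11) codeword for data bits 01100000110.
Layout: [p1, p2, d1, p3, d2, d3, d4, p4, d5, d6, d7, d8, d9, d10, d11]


Parity bits: p1=0, p2=0, p3=0, p4=0

000011000000110


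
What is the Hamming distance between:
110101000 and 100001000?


XOR: 010100000
Count of 1s: 2

2


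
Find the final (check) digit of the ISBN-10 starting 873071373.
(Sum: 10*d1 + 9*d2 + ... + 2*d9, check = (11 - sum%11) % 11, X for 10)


Weighted sum: 253
253 mod 11 = 0

Check digit: 0


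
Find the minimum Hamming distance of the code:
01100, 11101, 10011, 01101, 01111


Comparing all pairs, minimum distance: 1
Can detect 0 errors, correct 0 errors

1


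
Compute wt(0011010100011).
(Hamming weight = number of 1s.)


Counting 1s in 0011010100011

6


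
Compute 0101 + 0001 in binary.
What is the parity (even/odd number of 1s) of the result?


0101 = 5
0001 = 1
Sum = 6 = 110
1s count = 2

even parity (2 ones in 110)


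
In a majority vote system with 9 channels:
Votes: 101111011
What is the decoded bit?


Ones: 7 out of 9
Threshold: 5

1 (7/9 voted 1)


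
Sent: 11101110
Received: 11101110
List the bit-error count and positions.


XOR: 00000000

0 errors (received matches sent)


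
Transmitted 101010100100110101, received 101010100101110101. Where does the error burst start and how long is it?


XOR: 000000000001000000

Burst at position 11, length 1


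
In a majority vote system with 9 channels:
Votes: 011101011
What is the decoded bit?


Ones: 6 out of 9
Threshold: 5

1 (6/9 voted 1)


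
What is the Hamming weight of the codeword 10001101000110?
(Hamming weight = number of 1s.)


Counting 1s in 10001101000110

6


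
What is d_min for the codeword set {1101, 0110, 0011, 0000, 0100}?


Comparing all pairs, minimum distance: 1
Can detect 0 errors, correct 0 errors

1


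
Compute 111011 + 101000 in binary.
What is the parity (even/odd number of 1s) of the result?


111011 = 59
101000 = 40
Sum = 99 = 1100011
1s count = 4

even parity (4 ones in 1100011)


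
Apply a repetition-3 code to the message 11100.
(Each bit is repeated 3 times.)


Each bit -> 3 copies

111111111000000


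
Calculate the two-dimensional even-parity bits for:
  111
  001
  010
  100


Row parities: 1111
Column parities: 000

Row P: 1111, Col P: 000, Corner: 0


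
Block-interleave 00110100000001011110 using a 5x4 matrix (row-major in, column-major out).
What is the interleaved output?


Matrix:
  0011
  0100
  0000
  0101
  1110
Read columns: 00001010111000110010

00001010111000110010


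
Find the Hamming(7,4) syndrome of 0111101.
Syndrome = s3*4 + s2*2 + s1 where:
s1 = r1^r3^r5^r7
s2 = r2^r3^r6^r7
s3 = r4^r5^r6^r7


s1=1, s2=1, s3=1

Syndrome = 7 (error at position 7)


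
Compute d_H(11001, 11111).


XOR: 00110
Count of 1s: 2

2


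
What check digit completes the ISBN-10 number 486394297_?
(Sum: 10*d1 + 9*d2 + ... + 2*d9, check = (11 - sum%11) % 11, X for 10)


Weighted sum: 304
304 mod 11 = 7

Check digit: 4


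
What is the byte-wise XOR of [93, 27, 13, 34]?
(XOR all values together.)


XOR chain: 93 ^ 27 ^ 13 ^ 34 = 105

105


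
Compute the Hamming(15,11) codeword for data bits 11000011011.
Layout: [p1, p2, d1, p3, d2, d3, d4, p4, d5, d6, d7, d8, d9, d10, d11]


Parity bits: p1=0, p2=0, p3=0, p4=0

001010000011011


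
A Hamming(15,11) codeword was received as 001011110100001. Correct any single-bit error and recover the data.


Syndrome = 10: error at position 10

Data: 11110000001 (corrected bit 10)


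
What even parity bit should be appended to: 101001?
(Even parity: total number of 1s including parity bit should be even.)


Number of 1s in data: 3
Parity bit: 1

1


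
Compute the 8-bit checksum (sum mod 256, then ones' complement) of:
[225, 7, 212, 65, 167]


Sum = 676 mod 256 = 164
Complement = 91

91


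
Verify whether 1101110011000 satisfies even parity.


Number of 1s: 7

No, parity error (7 ones)


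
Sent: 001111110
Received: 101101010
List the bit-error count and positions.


XOR: 100010100

3 error(s) at position(s): 0, 4, 6


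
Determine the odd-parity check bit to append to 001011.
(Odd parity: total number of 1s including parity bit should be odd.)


Number of 1s in data: 3
Parity bit: 0

0


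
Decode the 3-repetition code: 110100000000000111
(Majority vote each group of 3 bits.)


Groups: 110, 100, 000, 000, 000, 111
Majority votes: 100001

100001


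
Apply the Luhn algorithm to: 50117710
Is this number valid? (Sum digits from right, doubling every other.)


Luhn sum = 18
18 mod 10 = 8

Invalid (Luhn sum mod 10 = 8)


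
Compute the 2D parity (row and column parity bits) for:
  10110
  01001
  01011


Row parities: 101
Column parities: 10100

Row P: 101, Col P: 10100, Corner: 0


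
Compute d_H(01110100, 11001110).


XOR: 10111010
Count of 1s: 5

5


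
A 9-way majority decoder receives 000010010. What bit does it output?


Ones: 2 out of 9
Threshold: 5

0 (2/9 voted 1)


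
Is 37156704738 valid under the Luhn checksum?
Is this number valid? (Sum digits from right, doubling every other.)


Luhn sum = 50
50 mod 10 = 0

Valid (Luhn sum mod 10 = 0)


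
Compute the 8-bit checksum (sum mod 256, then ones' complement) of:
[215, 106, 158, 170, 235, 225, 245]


Sum = 1354 mod 256 = 74
Complement = 181

181


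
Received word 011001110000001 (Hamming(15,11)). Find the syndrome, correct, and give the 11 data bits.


Syndrome = 7: error at position 7

Data: 10100000001 (corrected bit 7)


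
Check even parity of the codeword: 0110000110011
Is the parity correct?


Number of 1s: 6

Yes, parity is correct (6 ones)


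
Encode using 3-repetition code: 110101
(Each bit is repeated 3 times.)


Each bit -> 3 copies

111111000111000111


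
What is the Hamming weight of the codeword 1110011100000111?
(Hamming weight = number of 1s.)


Counting 1s in 1110011100000111

9


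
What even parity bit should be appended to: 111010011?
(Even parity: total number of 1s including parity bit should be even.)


Number of 1s in data: 6
Parity bit: 0

0


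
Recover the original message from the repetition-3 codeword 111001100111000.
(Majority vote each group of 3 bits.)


Groups: 111, 001, 100, 111, 000
Majority votes: 10010

10010


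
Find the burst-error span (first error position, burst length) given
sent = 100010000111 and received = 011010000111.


XOR: 111000000000

Burst at position 0, length 3


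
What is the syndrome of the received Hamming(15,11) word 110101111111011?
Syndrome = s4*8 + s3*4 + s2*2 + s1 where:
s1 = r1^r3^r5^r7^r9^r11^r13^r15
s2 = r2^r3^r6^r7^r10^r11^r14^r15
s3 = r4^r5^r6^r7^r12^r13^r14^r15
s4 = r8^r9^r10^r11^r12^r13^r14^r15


s1=1, s2=1, s3=0, s4=1

Syndrome = 11 (error at position 11)


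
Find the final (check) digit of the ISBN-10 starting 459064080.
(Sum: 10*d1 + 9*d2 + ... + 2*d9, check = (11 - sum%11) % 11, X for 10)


Weighted sum: 237
237 mod 11 = 6

Check digit: 5


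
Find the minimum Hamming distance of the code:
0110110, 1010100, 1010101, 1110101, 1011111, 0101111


Comparing all pairs, minimum distance: 1
Can detect 0 errors, correct 0 errors

1


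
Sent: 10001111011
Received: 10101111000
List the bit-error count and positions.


XOR: 00100000011

3 error(s) at position(s): 2, 9, 10


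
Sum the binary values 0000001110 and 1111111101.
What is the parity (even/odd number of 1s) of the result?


0000001110 = 14
1111111101 = 1021
Sum = 1035 = 10000001011
1s count = 4

even parity (4 ones in 10000001011)


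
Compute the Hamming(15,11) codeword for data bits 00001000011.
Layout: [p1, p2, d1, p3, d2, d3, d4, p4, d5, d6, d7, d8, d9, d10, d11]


Parity bits: p1=0, p2=0, p3=0, p4=1

000000011000011


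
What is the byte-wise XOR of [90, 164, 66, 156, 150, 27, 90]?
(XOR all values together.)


XOR chain: 90 ^ 164 ^ 66 ^ 156 ^ 150 ^ 27 ^ 90 = 247

247


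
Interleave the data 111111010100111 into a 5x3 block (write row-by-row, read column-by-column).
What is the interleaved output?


Matrix:
  111
  111
  010
  100
  111
Read columns: 110111110111001

110111110111001


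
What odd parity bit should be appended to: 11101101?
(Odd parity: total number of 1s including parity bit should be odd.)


Number of 1s in data: 6
Parity bit: 1

1


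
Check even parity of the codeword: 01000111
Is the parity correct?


Number of 1s: 4

Yes, parity is correct (4 ones)


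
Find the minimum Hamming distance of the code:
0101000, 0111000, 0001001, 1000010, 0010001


Comparing all pairs, minimum distance: 1
Can detect 0 errors, correct 0 errors

1


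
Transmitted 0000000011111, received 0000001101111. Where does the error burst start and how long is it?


XOR: 0000001110000

Burst at position 6, length 3


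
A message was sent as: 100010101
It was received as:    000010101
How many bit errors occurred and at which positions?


XOR: 100000000

1 error(s) at position(s): 0


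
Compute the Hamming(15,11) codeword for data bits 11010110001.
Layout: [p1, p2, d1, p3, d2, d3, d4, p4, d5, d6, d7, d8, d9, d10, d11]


Parity bits: p1=1, p2=1, p3=1, p4=1

111110110110001


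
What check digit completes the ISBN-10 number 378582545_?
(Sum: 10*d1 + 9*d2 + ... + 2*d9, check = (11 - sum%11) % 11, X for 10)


Weighted sum: 292
292 mod 11 = 6

Check digit: 5


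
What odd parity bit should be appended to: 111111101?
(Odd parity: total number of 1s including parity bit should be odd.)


Number of 1s in data: 8
Parity bit: 1

1


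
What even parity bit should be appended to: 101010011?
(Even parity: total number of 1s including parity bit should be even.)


Number of 1s in data: 5
Parity bit: 1

1


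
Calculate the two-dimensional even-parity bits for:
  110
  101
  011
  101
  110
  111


Row parities: 000001
Column parities: 100

Row P: 000001, Col P: 100, Corner: 1


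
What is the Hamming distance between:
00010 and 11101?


XOR: 11111
Count of 1s: 5

5


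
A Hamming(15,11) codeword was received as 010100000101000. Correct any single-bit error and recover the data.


Syndrome = 0: no error detected

Data: 00000101000 (no errors)


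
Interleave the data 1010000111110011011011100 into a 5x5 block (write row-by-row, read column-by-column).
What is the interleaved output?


Matrix:
  10100
  00111
  11001
  10110
  11100
Read columns: 1011100101110110101001100

1011100101110110101001100


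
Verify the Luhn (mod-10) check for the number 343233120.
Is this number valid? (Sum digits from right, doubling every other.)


Luhn sum = 32
32 mod 10 = 2

Invalid (Luhn sum mod 10 = 2)


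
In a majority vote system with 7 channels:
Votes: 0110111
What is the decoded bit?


Ones: 5 out of 7
Threshold: 4

1 (5/7 voted 1)


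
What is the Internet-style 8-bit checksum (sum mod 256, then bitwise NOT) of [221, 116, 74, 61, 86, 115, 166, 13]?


Sum = 852 mod 256 = 84
Complement = 171

171


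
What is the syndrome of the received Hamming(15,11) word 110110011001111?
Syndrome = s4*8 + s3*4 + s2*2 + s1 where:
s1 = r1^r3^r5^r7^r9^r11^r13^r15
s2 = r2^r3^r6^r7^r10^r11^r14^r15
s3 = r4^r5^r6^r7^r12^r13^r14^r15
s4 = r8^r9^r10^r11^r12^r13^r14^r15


s1=1, s2=1, s3=0, s4=0

Syndrome = 3 (error at position 3)


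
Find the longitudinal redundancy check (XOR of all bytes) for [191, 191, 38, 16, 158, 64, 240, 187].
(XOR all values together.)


XOR chain: 191 ^ 191 ^ 38 ^ 16 ^ 158 ^ 64 ^ 240 ^ 187 = 163

163


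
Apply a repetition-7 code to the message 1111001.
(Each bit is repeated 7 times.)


Each bit -> 7 copies

1111111111111111111111111111000000000000001111111


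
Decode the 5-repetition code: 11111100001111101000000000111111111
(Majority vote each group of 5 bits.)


Groups: 11111, 10000, 11111, 01000, 00000, 01111, 11111
Majority votes: 1010011

1010011


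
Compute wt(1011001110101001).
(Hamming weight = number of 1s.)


Counting 1s in 1011001110101001

9


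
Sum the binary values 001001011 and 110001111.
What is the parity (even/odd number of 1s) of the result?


001001011 = 75
110001111 = 399
Sum = 474 = 111011010
1s count = 6

even parity (6 ones in 111011010)


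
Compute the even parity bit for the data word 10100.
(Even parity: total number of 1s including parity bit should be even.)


Number of 1s in data: 2
Parity bit: 0

0


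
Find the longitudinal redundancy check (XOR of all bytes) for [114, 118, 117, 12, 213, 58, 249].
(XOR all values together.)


XOR chain: 114 ^ 118 ^ 117 ^ 12 ^ 213 ^ 58 ^ 249 = 107

107


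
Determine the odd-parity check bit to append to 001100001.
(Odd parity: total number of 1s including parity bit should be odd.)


Number of 1s in data: 3
Parity bit: 0

0


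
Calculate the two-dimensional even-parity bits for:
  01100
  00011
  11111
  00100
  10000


Row parities: 00111
Column parities: 00100

Row P: 00111, Col P: 00100, Corner: 1


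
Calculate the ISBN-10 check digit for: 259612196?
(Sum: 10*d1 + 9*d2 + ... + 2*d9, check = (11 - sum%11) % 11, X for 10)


Weighted sum: 238
238 mod 11 = 7

Check digit: 4


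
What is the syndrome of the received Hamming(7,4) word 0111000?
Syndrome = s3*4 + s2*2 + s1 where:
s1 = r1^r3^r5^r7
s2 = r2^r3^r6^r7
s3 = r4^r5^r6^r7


s1=1, s2=0, s3=1

Syndrome = 5 (error at position 5)


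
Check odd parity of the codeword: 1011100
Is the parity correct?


Number of 1s: 4

No, parity error (4 ones)


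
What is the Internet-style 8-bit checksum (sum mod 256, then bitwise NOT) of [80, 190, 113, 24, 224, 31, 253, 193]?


Sum = 1108 mod 256 = 84
Complement = 171

171


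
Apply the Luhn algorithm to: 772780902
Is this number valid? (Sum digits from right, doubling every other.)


Luhn sum = 38
38 mod 10 = 8

Invalid (Luhn sum mod 10 = 8)


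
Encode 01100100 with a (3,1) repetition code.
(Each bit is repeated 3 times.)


Each bit -> 3 copies

000111111000000111000000


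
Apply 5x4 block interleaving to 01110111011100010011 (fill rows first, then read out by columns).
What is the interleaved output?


Matrix:
  0111
  0111
  0111
  0001
  0011
Read columns: 00000111001110111111

00000111001110111111


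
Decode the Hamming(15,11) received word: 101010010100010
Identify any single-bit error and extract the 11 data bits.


Syndrome = 11: error at position 11

Data: 11000110010 (corrected bit 11)


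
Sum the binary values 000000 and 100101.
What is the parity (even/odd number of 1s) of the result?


000000 = 0
100101 = 37
Sum = 37 = 100101
1s count = 3

odd parity (3 ones in 100101)


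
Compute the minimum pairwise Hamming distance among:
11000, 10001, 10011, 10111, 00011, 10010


Comparing all pairs, minimum distance: 1
Can detect 0 errors, correct 0 errors

1


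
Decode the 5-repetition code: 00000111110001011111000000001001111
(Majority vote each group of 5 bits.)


Groups: 00000, 11111, 00010, 11111, 00000, 00010, 01111
Majority votes: 0101001

0101001


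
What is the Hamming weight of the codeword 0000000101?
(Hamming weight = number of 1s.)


Counting 1s in 0000000101

2


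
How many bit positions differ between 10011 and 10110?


XOR: 00101
Count of 1s: 2

2


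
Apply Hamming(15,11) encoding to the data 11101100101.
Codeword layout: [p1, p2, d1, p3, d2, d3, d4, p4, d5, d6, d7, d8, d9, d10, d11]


Parity bits: p1=1, p2=0, p3=0, p4=0

101011001100101


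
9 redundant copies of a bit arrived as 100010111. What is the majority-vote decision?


Ones: 5 out of 9
Threshold: 5

1 (5/9 voted 1)


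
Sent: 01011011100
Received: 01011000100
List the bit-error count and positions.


XOR: 00000011000

2 error(s) at position(s): 6, 7


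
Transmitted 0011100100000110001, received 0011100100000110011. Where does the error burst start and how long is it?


XOR: 0000000000000000010

Burst at position 17, length 1


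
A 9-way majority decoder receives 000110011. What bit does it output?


Ones: 4 out of 9
Threshold: 5

0 (4/9 voted 1)


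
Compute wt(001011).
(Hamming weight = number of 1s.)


Counting 1s in 001011

3


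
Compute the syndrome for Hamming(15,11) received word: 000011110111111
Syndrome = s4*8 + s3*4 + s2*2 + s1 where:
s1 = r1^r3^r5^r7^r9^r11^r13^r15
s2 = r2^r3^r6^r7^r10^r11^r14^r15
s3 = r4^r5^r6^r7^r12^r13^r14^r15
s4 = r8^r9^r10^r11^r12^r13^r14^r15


s1=1, s2=0, s3=1, s4=1

Syndrome = 13 (error at position 13)


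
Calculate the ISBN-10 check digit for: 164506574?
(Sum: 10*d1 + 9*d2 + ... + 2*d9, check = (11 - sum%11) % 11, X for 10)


Weighted sum: 210
210 mod 11 = 1

Check digit: X


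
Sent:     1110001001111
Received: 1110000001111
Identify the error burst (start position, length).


XOR: 0000001000000

Burst at position 6, length 1


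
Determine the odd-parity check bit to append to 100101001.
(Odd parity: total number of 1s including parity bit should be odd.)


Number of 1s in data: 4
Parity bit: 1

1


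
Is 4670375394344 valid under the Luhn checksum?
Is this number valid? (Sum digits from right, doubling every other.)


Luhn sum = 65
65 mod 10 = 5

Invalid (Luhn sum mod 10 = 5)


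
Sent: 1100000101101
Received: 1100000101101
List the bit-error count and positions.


XOR: 0000000000000

0 errors (received matches sent)


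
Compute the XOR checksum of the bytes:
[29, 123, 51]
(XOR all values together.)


XOR chain: 29 ^ 123 ^ 51 = 85

85


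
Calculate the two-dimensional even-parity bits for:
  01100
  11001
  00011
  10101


Row parities: 0101
Column parities: 00011

Row P: 0101, Col P: 00011, Corner: 0


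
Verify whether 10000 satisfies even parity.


Number of 1s: 1

No, parity error (1 ones)


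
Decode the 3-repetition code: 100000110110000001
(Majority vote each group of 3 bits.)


Groups: 100, 000, 110, 110, 000, 001
Majority votes: 001100

001100


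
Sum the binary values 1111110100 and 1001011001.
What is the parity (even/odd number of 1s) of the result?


1111110100 = 1012
1001011001 = 601
Sum = 1613 = 11001001101
1s count = 6

even parity (6 ones in 11001001101)


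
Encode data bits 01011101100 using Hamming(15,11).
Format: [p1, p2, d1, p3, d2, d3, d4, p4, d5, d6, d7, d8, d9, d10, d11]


Parity bits: p1=0, p2=0, p3=0, p4=0

000010101101100


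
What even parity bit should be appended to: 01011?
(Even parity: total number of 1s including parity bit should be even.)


Number of 1s in data: 3
Parity bit: 1

1


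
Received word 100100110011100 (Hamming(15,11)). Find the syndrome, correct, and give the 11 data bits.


Syndrome = 0: no error detected

Data: 00010011100 (no errors)


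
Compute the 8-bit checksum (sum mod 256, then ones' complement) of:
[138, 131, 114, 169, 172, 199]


Sum = 923 mod 256 = 155
Complement = 100

100


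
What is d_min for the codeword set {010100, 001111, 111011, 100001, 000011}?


Comparing all pairs, minimum distance: 2
Can detect 1 errors, correct 0 errors

2


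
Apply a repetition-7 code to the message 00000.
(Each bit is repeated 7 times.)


Each bit -> 7 copies

00000000000000000000000000000000000


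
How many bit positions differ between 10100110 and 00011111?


XOR: 10111001
Count of 1s: 5

5


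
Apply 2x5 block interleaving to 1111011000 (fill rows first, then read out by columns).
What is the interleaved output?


Matrix:
  11110
  11000
Read columns: 1111101000

1111101000


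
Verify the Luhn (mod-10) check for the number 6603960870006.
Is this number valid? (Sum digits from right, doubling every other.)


Luhn sum = 47
47 mod 10 = 7

Invalid (Luhn sum mod 10 = 7)


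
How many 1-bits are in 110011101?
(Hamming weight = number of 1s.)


Counting 1s in 110011101

6


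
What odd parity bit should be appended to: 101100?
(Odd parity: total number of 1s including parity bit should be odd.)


Number of 1s in data: 3
Parity bit: 0

0


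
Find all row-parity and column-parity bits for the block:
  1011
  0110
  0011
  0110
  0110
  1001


Row parities: 100000
Column parities: 0111

Row P: 100000, Col P: 0111, Corner: 1


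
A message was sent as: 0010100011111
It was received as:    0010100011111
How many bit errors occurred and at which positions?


XOR: 0000000000000

0 errors (received matches sent)


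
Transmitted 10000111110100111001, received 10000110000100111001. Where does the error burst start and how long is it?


XOR: 00000001110000000000

Burst at position 7, length 3


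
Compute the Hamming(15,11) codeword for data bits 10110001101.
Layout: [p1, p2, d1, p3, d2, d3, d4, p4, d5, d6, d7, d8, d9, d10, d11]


Parity bits: p1=0, p2=0, p3=1, p4=1

001101110001101


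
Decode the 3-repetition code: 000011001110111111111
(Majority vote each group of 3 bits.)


Groups: 000, 011, 001, 110, 111, 111, 111
Majority votes: 0101111

0101111


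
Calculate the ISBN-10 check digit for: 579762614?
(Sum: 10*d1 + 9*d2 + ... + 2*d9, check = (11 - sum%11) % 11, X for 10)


Weighted sum: 315
315 mod 11 = 7

Check digit: 4


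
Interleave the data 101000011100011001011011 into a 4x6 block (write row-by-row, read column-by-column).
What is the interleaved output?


Matrix:
  101000
  011100
  011001
  011011
Read columns: 100001111111010000010011

100001111111010000010011


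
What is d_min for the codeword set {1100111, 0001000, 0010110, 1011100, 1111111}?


Comparing all pairs, minimum distance: 2
Can detect 1 errors, correct 0 errors

2


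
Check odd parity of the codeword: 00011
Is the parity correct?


Number of 1s: 2

No, parity error (2 ones)
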